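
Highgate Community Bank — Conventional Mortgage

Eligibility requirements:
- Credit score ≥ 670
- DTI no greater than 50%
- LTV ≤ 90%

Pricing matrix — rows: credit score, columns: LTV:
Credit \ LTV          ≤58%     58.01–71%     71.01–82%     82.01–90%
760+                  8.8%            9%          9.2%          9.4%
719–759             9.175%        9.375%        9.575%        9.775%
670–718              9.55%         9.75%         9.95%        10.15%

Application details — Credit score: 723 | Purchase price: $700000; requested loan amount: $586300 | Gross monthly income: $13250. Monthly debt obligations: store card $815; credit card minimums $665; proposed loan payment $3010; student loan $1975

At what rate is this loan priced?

9.775%

Credit score 723 ≥ 670; Total monthly debts = (815 + 665 + 3,010 + 1,975) = 6,465. DTI: 6,465 ÷ 13,250 = 48.8%, within the 50% cap
Loan-to-value = 586,300/700,000 = 83.8% — pass (90% max)
Row: 723 falls in 719–759. Column: 83.8% falls in 82.01–90%. Rate = 9.775%.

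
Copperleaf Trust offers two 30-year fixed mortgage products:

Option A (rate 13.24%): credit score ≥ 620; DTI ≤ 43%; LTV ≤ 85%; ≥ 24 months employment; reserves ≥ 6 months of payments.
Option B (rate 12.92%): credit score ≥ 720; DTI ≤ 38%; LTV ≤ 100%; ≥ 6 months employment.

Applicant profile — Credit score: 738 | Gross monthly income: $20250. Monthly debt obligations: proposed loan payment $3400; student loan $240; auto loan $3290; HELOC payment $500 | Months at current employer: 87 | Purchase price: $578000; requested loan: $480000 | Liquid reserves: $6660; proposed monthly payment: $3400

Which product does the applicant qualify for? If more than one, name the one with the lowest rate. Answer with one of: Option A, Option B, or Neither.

Total debts = (3,400 + 240 + 3,290 + 500) = 7,430; DTI = 7,430/20,250 = 36.7%.
LTV = 480,000/578,000 = 83%.
Reserves = 6,660/3,400 = 2.0 months.
Option A: score 738 ≥ 620; DTI 36.7% ≤ 43%; LTV 83% ≤ 85%; employment 87 ≥ 24 mo; reserves 2.0 < 6 mo → does not qualify.
Option B: score 738 ≥ 720; DTI 36.7% ≤ 38%; LTV 83% ≤ 100%; employment 87 ≥ 6 mo → qualifies.

Option B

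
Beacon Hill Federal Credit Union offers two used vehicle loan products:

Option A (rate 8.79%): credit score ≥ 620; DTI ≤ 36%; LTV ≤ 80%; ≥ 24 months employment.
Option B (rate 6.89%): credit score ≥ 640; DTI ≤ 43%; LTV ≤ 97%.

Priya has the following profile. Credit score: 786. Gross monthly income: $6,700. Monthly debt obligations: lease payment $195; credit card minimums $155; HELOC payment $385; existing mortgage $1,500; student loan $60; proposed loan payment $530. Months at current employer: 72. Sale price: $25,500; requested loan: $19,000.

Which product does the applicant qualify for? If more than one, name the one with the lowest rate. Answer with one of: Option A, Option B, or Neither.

Total debts = (195 + 155 + 385 + 1,500 + 60 + 530) = 2,825; DTI = 2,825/6,700 = 42.2%.
LTV = 19,000/25,500 = 74.5%.
Option A: score 786 ≥ 620; DTI 42.2% > 36%; LTV 74.5% ≤ 80%; employment 72 ≥ 24 mo → does not qualify.
Option B: score 786 ≥ 640; DTI 42.2% ≤ 43%; LTV 74.5% ≤ 97% → qualifies.

Option B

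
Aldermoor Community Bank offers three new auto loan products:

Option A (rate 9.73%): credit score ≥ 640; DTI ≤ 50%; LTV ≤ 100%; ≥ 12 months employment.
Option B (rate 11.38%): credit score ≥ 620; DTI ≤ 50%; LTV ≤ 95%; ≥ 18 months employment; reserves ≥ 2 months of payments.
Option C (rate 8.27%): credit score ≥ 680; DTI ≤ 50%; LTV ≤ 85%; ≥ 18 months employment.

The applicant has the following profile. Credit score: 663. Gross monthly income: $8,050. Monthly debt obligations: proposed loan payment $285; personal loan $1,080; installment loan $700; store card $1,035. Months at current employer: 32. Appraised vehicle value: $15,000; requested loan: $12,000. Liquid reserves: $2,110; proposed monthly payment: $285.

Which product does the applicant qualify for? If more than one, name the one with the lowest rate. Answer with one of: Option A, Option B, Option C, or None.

Total debts = (285 + 1,080 + 700 + 1,035) = 3,100; DTI = 3,100/8,050 = 38.5%.
LTV = 12,000/15,000 = 80%.
Reserves = 2,110/285 = 7.4 months.
Option A: score 663 ≥ 640; DTI 38.5% ≤ 50%; LTV 80% ≤ 100%; employment 32 ≥ 12 mo → qualifies.
Option B: score 663 ≥ 620; DTI 38.5% ≤ 50%; LTV 80% ≤ 95%; employment 32 ≥ 18 mo; reserves 7.4 ≥ 2 mo → qualifies.
Option C: score 663 < 680; DTI 38.5% ≤ 50%; LTV 80% ≤ 85%; employment 32 ≥ 18 mo → does not qualify.
Qualifying: Option A, Option B. Lowest rate is 9.73% → Option A.

Option A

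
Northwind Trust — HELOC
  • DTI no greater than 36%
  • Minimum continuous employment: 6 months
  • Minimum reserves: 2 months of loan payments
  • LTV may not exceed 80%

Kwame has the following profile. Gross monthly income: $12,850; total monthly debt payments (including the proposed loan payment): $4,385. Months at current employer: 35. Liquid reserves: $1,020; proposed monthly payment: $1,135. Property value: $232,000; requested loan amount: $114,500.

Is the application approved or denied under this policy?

Denied

Debt-to-income = 4,385/12,850 = 34.1% — meets 36% limit
Employment 35 ≥ 6 months
Liquid reserves cover 1,020/1,135 = 0.9 months — < 2 required
Loan-to-value = 114,500/232,000 = 49.4% — pass (80% max)
Fails on reserves.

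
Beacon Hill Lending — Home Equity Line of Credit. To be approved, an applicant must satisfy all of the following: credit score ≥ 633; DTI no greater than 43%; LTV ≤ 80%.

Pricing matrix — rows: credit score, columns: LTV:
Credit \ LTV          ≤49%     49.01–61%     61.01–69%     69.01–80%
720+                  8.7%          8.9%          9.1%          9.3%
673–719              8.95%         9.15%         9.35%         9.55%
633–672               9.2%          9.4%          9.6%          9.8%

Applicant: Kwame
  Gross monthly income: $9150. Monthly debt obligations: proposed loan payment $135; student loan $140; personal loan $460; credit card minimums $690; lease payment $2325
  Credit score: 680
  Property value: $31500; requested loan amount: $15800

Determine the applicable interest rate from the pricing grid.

9.15%

Credit score 680 ≥ 633; Total monthly debts = (135 + 140 + 460 + 690 + 2,325) = 3,750. DTI = 3,750/9,150 = 41% ≤ 43%
LTV: 15,800 ÷ 31,500 = 50.2%, within 80% cap
Score 680 is in the 673–719 band; LTV 50.2% is in the 49.01–61% band → 9.15%.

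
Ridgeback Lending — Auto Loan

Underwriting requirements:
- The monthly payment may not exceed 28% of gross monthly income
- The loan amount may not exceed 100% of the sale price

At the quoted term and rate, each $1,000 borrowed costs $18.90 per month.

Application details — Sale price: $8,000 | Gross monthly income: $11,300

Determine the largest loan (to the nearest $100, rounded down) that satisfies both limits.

$8,000

Payment cap: 28% × $11,300 = $3,164/month.
At $18.90 per $1,000, that supports 3,164/18.90 × 1,000 ≈ $167,407 → $167,400.
LTV cap: 100% × $8,000 = $8,000 → $8,000.
Binding constraint: loan-to-value.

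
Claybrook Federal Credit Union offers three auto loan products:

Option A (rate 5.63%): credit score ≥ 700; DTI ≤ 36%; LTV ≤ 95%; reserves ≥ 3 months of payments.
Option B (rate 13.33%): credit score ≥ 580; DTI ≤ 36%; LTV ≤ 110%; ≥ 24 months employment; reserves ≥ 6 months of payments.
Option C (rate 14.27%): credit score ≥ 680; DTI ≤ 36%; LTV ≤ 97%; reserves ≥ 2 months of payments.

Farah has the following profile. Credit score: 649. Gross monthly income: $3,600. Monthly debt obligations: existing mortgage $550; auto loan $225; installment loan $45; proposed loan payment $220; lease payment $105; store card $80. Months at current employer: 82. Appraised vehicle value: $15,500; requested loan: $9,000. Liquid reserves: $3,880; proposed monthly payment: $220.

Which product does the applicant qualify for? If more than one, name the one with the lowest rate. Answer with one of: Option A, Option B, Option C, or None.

Total debts = (550 + 225 + 45 + 220 + 105 + 80) = 1,225; DTI = 1,225/3,600 = 34%.
LTV = 9,000/15,500 = 58.1%.
Reserves = 3,880/220 = 17.6 months.
Option A: score 649 < 700; DTI 34% ≤ 36%; LTV 58.1% ≤ 95%; reserves 17.6 ≥ 3 mo → does not qualify.
Option B: score 649 ≥ 580; DTI 34% ≤ 36%; LTV 58.1% ≤ 110%; employment 82 ≥ 24 mo; reserves 17.6 ≥ 6 mo → qualifies.
Option C: score 649 < 680; DTI 34% ≤ 36%; LTV 58.1% ≤ 97%; reserves 17.6 ≥ 2 mo → does not qualify.

Option B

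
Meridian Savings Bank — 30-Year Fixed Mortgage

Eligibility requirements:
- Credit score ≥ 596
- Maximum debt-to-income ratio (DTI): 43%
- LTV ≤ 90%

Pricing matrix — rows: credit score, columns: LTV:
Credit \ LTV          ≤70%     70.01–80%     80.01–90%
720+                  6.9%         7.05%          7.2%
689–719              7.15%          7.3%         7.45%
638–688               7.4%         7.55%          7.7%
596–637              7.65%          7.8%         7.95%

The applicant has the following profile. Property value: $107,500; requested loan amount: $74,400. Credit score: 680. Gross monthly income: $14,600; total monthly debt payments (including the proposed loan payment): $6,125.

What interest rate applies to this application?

Credit score 680 ≥ 596; Debt-to-income = 6,125/14,600 = 42% — meets 43% limit
LTV: 74,400 ÷ 107,500 = 69.2%, within 90% cap
Row: 680 falls in 638–688. Column: 69.2% falls in ≤70%. Rate = 7.4%.

7.4%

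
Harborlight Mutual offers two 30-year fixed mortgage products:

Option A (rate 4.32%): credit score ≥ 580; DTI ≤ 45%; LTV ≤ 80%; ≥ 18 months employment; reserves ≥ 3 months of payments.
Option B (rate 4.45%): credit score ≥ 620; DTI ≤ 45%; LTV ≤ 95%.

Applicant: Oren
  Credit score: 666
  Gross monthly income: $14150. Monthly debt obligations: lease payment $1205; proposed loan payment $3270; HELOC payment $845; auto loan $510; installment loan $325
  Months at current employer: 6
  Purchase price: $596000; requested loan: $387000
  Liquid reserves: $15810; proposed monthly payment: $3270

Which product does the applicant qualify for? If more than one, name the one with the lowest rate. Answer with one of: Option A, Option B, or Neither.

Total debts = (1,205 + 3,270 + 845 + 510 + 325) = 6,155; DTI = 6,155/14,150 = 43.5%.
LTV = 387,000/596,000 = 64.9%.
Reserves = 15,810/3,270 = 4.8 months.
Option A: score 666 ≥ 580; DTI 43.5% ≤ 45%; LTV 64.9% ≤ 80%; employment 6 < 18 mo; reserves 4.8 ≥ 3 mo → does not qualify.
Option B: score 666 ≥ 620; DTI 43.5% ≤ 45%; LTV 64.9% ≤ 95% → qualifies.

Option B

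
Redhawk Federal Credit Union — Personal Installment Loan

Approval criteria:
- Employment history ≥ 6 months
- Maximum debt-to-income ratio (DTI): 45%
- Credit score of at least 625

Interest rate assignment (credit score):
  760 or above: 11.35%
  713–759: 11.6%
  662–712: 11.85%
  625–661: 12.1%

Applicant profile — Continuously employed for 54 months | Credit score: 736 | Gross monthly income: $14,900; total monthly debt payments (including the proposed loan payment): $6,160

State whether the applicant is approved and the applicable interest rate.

Approved at 11.6%

Credit score 736 ≥ 625 (meets minimum)
Employment 54 ≥ 6 months
DTI = 6,160/14,900 = 41.3% ≤ 45%
All requirements met. Score 736 falls in the 713–759 tier → 11.6%.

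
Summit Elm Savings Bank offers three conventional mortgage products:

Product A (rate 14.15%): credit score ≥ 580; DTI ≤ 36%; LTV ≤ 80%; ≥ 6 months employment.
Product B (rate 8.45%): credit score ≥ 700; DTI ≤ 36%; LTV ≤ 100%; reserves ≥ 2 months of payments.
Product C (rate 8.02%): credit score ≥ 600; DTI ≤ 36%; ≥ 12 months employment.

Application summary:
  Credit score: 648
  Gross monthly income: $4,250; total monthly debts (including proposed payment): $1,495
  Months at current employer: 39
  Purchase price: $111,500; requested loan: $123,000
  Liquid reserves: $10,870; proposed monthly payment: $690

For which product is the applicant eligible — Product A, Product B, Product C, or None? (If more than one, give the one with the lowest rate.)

DTI = 1,495/4,250 = 35.2%.
LTV = 123,000/111,500 = 110.3%.
Reserves = 10,870/690 = 15.8 months.
Product A: score 648 ≥ 580; DTI 35.2% ≤ 36%; LTV 110.3% > 80%; employment 39 ≥ 6 mo → does not qualify.
Product B: score 648 < 700; DTI 35.2% ≤ 36%; LTV 110.3% > 100%; reserves 15.8 ≥ 2 mo → does not qualify.
Product C: score 648 ≥ 600; DTI 35.2% ≤ 36%; employment 39 ≥ 12 mo → qualifies.

Product C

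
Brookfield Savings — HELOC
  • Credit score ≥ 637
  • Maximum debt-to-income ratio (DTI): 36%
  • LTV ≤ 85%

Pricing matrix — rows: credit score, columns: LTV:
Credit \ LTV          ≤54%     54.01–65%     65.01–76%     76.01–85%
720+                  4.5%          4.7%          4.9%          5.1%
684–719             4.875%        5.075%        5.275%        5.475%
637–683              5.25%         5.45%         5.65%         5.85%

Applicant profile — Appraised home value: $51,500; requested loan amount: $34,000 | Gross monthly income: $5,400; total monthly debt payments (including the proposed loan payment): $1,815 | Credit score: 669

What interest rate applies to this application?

5.65%

Credit score 669 ≥ 637; DTI: 1,815 ÷ 5,400 = 33.6%, within the 36% cap
LTV = 34,000/51,500 = 66% ≤ 85%
Row: 669 falls in 637–683. Column: 66% falls in 65.01–76%. Rate = 5.65%.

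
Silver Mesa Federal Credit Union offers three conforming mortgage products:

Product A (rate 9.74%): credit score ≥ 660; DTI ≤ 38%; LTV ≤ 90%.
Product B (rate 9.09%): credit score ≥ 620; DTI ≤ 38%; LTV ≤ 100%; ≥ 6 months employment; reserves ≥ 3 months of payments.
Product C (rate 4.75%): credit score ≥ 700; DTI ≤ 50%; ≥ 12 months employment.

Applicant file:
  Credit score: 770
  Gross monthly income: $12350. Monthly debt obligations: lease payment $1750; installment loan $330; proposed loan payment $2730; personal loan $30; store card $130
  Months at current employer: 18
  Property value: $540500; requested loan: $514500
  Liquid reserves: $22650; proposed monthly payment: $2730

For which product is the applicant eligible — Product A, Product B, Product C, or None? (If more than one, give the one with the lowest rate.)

Total debts = (1,750 + 330 + 2,730 + 30 + 130) = 4,970; DTI = 4,970/12,350 = 40.2%.
LTV = 514,500/540,500 = 95.2%.
Reserves = 22,650/2,730 = 8.3 months.
Product A: score 770 ≥ 660; DTI 40.2% > 38%; LTV 95.2% > 90% → does not qualify.
Product B: score 770 ≥ 620; DTI 40.2% > 38%; LTV 95.2% ≤ 100%; employment 18 ≥ 6 mo; reserves 8.3 ≥ 3 mo → does not qualify.
Product C: score 770 ≥ 700; DTI 40.2% ≤ 50%; employment 18 ≥ 12 mo → qualifies.

Product C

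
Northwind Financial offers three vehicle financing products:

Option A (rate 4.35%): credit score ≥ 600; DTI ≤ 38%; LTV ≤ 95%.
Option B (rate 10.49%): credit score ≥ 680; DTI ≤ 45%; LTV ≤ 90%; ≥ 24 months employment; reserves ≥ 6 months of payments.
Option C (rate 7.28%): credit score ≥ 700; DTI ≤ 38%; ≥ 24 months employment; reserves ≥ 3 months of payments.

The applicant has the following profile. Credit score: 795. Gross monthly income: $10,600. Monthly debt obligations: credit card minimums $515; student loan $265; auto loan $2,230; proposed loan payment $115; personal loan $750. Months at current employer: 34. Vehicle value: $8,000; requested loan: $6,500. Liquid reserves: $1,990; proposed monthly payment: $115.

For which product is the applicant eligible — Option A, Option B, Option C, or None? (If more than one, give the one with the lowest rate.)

Total debts = (515 + 265 + 2,230 + 115 + 750) = 3,875; DTI = 3,875/10,600 = 36.6%.
LTV = 6,500/8,000 = 81.2%.
Reserves = 1,990/115 = 17.3 months.
Option A: score 795 ≥ 600; DTI 36.6% ≤ 38%; LTV 81.2% ≤ 95% → qualifies.
Option B: score 795 ≥ 680; DTI 36.6% ≤ 45%; LTV 81.2% ≤ 90%; employment 34 ≥ 24 mo; reserves 17.3 ≥ 6 mo → qualifies.
Option C: score 795 ≥ 700; DTI 36.6% ≤ 38%; employment 34 ≥ 24 mo; reserves 17.3 ≥ 3 mo → qualifies.
Qualifying: Option A, Option B, Option C. Lowest rate is 4.35% → Option A.

Option A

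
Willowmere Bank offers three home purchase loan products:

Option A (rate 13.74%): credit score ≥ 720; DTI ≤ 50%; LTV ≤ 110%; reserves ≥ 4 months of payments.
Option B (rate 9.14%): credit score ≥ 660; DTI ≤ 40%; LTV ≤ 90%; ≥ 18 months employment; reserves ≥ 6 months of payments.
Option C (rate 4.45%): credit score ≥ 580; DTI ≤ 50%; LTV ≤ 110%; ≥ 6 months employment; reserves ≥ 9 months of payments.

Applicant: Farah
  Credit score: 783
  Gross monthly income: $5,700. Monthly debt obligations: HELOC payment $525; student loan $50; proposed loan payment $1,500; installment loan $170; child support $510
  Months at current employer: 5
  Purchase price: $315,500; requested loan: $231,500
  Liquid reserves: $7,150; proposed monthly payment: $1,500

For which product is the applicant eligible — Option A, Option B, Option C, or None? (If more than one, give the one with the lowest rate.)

Total debts = (525 + 50 + 1,500 + 170 + 510) = 2,755; DTI = 2,755/5,700 = 48.3%.
LTV = 231,500/315,500 = 73.4%.
Reserves = 7,150/1,500 = 4.8 months.
Option A: score 783 ≥ 720; DTI 48.3% ≤ 50%; LTV 73.4% ≤ 110%; reserves 4.8 ≥ 4 mo → qualifies.
Option B: score 783 ≥ 660; DTI 48.3% > 40%; LTV 73.4% ≤ 90%; employment 5 < 18 mo; reserves 4.8 < 6 mo → does not qualify.
Option C: score 783 ≥ 580; DTI 48.3% ≤ 50%; LTV 73.4% ≤ 110%; employment 5 < 6 mo; reserves 4.8 < 9 mo → does not qualify.

Option A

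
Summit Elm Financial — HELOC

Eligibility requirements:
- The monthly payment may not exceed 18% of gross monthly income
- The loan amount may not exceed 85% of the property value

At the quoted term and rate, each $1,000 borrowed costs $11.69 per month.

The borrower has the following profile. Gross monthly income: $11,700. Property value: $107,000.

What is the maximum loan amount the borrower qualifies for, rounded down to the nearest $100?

Payment cap: 18% × $11,700 = $2,106/month.
At $11.69 per $1,000, that supports 2,106/11.69 × 1,000 ≈ $180,153 → $180,100.
LTV cap: 85% × $107,000 = $90,950 → $90,900.
Binding constraint: loan-to-value.

$90,900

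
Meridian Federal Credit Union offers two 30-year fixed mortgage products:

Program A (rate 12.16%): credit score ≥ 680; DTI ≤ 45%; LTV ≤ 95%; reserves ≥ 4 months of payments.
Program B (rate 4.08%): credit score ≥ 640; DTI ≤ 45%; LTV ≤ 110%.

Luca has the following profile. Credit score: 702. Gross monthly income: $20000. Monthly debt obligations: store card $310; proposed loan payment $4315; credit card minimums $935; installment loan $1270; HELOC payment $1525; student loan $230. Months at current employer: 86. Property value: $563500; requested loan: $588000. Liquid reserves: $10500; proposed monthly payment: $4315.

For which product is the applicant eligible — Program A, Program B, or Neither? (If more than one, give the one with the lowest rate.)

Program B

Total debts = (310 + 4,315 + 935 + 1,270 + 1,525 + 230) = 8,585; DTI = 8,585/20,000 = 42.9%.
LTV = 588,000/563,500 = 104.3%.
Reserves = 10,500/4,315 = 2.4 months.
Program A: score 702 ≥ 680; DTI 42.9% ≤ 45%; LTV 104.3% > 95%; reserves 2.4 < 4 mo → does not qualify.
Program B: score 702 ≥ 640; DTI 42.9% ≤ 45%; LTV 104.3% ≤ 110% → qualifies.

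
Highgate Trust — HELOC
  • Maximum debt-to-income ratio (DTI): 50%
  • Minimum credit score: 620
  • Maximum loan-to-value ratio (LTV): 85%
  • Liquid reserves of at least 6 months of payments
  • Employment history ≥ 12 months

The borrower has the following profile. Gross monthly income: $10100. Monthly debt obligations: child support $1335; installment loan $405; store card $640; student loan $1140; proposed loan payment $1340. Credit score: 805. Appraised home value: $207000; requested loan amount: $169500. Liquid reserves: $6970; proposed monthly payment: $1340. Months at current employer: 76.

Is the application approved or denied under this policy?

Denied

Total monthly debts = (1,335 + 405 + 640 + 1,140 + 1,340) = 4,860. DTI: 4,860 ÷ 10,100 = 48.1%, within the 50% cap
Credit score 805 ≥ 620 (meets)
Loan-to-value = 169,500/207,000 = 81.9% — pass (85% max)
Reserves = 6,970/1,340 = 5.2 months < 6
Employment 76 ≥ 12 months
Fails on reserves.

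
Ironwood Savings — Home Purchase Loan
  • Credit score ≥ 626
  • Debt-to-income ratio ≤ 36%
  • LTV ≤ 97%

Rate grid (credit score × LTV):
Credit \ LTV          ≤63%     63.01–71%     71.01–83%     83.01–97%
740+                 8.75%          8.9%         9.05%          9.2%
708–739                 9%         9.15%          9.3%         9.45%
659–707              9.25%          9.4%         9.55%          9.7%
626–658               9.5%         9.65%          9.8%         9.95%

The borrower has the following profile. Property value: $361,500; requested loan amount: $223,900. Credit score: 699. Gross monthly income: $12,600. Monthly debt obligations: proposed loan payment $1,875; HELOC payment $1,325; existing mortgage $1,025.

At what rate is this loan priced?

9.25%

Credit score 699 ≥ 626; Total monthly debts = (1,875 + 1,325 + 1,025) = 4,225. DTI: 4,225 ÷ 12,600 = 33.5%, within the 36% cap
Loan-to-value = 223,900/361,500 = 61.9% — pass (97% max)
Credit 699 → row 659–707; LTV 61.9% → column ≤63%. Grid cell → 9.25%.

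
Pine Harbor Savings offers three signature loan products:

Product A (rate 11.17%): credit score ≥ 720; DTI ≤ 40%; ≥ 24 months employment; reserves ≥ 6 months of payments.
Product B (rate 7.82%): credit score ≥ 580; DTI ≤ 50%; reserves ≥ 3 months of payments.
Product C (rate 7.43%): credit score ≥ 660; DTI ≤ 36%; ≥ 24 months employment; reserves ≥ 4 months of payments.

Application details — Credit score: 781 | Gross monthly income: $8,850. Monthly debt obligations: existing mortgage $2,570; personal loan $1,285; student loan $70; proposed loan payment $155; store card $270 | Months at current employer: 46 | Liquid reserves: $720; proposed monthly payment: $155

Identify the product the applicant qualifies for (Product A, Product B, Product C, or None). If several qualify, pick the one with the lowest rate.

Product B

Total debts = (2,570 + 1,285 + 70 + 155 + 270) = 4,350; DTI = 4,350/8,850 = 49.2%.
Reserves = 720/155 = 4.6 months.
Product A: score 781 ≥ 720; DTI 49.2% > 40%; employment 46 ≥ 24 mo; reserves 4.6 < 6 mo → does not qualify.
Product B: score 781 ≥ 580; DTI 49.2% ≤ 50%; reserves 4.6 ≥ 3 mo → qualifies.
Product C: score 781 ≥ 660; DTI 49.2% > 36%; employment 46 ≥ 24 mo; reserves 4.6 ≥ 4 mo → does not qualify.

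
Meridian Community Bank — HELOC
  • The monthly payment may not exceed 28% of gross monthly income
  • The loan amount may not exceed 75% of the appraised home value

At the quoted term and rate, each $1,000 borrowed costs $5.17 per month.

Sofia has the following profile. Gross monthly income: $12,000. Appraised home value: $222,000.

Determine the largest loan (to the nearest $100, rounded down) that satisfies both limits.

Payment cap: 28% × $12,000 = $3,360/month.
At $5.17 per $1,000, that supports 3,360/5.17 × 1,000 ≈ $649,903 → $649,900.
LTV cap: 75% × $222,000 = $166,500 → $166,500.
Binding constraint: loan-to-value.

$166,500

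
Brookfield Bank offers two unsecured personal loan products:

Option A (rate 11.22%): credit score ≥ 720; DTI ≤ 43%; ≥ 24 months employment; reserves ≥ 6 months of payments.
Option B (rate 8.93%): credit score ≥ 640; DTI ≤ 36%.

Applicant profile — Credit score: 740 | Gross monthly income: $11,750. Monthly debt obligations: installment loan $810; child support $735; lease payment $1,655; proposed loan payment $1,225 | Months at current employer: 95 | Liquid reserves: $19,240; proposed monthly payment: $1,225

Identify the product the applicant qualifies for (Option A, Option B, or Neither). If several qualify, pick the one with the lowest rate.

Option A

Total debts = (810 + 735 + 1,655 + 1,225) = 4,425; DTI = 4,425/11,750 = 37.7%.
Reserves = 19,240/1,225 = 15.7 months.
Option A: score 740 ≥ 720; DTI 37.7% ≤ 43%; employment 95 ≥ 24 mo; reserves 15.7 ≥ 6 mo → qualifies.
Option B: score 740 ≥ 640; DTI 37.7% > 36% → does not qualify.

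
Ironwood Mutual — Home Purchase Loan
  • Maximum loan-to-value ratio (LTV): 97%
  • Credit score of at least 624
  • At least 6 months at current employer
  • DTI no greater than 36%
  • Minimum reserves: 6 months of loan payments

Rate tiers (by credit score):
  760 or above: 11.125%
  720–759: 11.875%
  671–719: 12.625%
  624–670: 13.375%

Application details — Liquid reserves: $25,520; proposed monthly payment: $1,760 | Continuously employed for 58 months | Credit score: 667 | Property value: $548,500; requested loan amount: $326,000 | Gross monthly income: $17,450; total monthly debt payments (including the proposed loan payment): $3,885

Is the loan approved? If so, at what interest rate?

Approved at 13.375%

Credit score 667 ≥ 624 (meets minimum)
DTI = 3,885/17,450 = 22.3% ≤ 36%
LTV: 326,000 ÷ 548,500 = 59.4%, within 97% cap
Reserves = 25,520/1,760 = 14.5 months ≥ 6
Employment 58 ≥ 6 months
All requirements met. Score 667 falls in the 624–670 tier → 13.375%.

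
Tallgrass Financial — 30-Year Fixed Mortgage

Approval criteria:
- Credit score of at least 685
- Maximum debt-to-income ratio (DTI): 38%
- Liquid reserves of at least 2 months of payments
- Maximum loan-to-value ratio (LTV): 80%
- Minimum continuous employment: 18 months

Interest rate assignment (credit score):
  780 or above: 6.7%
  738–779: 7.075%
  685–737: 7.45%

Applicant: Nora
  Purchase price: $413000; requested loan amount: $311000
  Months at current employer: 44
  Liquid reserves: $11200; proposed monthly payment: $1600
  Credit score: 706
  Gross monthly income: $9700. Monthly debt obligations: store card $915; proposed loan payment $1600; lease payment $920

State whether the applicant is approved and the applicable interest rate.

Credit score 706 ≥ 685 (meets minimum)
Employment 44 ≥ 18 months
Reserves = 11,200/1,600 = 7.0 months ≥ 2
Loan-to-value = 311,000/413,000 = 75.3% — pass (80% max)
Total monthly debts = (915 + 1,600 + 920) = 3,435. DTI: 3,435 ÷ 9,700 = 35.4%, within the 38% cap
All requirements met. Score 706 falls in the 685–737 tier → 7.45%.

Approved at 7.45%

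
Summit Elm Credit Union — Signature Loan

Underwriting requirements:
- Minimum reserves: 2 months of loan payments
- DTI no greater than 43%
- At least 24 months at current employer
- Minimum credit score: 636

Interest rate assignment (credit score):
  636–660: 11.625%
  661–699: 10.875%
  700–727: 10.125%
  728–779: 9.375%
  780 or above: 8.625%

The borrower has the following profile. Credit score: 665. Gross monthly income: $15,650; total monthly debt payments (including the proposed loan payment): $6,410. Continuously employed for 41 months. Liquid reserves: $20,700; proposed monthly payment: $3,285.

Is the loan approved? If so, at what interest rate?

Approved at 10.875%

Credit score 665 ≥ 636 (meets minimum)
DTI = 6,410/15,650 = 41% ≤ 43%
Employment 41 ≥ 24 months
Reserves: 20,700 ÷ 3,285 = 6.3 months (meets 2-month minimum)
All requirements met. Score 665 falls in the 661–699 tier → 10.875%.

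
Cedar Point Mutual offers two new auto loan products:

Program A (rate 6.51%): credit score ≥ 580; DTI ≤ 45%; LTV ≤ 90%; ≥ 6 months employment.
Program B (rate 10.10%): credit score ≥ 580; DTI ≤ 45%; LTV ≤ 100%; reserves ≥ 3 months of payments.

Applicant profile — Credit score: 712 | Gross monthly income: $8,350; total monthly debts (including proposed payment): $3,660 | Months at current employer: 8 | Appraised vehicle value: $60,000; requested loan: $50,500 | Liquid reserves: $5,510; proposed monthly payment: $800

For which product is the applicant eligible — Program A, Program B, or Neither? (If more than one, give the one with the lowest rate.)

DTI = 3,660/8,350 = 43.8%.
LTV = 50,500/60,000 = 84.2%.
Reserves = 5,510/800 = 6.9 months.
Program A: score 712 ≥ 580; DTI 43.8% ≤ 45%; LTV 84.2% ≤ 90%; employment 8 ≥ 6 mo → qualifies.
Program B: score 712 ≥ 580; DTI 43.8% ≤ 45%; LTV 84.2% ≤ 100%; reserves 6.9 ≥ 3 mo → qualifies.
Qualifying: Program A, Program B. Lowest rate is 6.51% → Program A.

Program A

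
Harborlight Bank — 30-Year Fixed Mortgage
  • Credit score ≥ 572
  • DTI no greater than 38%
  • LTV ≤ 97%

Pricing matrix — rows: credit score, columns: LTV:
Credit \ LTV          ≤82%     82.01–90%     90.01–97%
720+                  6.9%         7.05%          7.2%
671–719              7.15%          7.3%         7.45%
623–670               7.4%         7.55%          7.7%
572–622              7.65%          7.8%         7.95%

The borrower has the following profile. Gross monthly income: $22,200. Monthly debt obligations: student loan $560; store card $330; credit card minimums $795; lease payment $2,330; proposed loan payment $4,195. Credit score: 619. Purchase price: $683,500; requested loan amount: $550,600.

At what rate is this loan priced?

Credit score 619 ≥ 572; Total monthly debts = (560 + 330 + 795 + 2,330 + 4,195) = 8,210. Debt-to-income = 8,210/22,200 = 37% — meets 38% limit
LTV: 550,600 ÷ 683,500 = 80.6%, within 97% cap
Score 619 is in the 572–622 band; LTV 80.6% is in the ≤82% band → 7.65%.

7.65%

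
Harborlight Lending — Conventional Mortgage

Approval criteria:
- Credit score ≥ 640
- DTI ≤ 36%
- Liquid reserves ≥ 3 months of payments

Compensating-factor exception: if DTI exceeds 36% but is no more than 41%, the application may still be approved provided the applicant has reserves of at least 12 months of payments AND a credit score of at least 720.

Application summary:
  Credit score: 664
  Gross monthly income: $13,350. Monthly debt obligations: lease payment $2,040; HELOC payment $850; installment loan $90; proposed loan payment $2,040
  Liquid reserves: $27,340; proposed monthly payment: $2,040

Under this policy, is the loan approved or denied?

Credit score 664 ≥ 640 (meets base)
Total debts = (2,040 + 850 + 90 + 2,040) = 5,020. DTI: 5,020 ÷ 13,350 = 37.6%, over the 36% base limit.
Reserves: 27,340 ÷ 2,040 = 13.4 months (meets 3-month minimum)
DTI 37.6% is within the 36%–41% exception band; checking compensating factors.
Reserves 13.4 ≥ 12 months; credit score 664 < 720.
Compensating-factor requirement not fully met.

Denied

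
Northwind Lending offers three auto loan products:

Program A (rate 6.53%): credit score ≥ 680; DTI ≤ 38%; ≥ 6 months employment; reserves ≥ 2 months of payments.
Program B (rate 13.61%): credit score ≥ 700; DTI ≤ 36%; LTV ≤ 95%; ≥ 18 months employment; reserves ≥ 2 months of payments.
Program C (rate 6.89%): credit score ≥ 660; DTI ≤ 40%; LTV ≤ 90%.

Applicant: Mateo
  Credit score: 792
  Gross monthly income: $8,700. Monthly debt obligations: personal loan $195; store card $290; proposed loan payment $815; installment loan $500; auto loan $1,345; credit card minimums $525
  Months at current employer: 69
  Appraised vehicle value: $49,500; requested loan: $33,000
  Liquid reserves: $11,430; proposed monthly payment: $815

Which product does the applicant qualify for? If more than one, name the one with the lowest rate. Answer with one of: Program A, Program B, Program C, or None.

Total debts = (195 + 290 + 815 + 500 + 1,345 + 525) = 3,670; DTI = 3,670/8,700 = 42.2%.
LTV = 33,000/49,500 = 66.7%.
Reserves = 11,430/815 = 14.0 months.
Program A: score 792 ≥ 680; DTI 42.2% > 38%; employment 69 ≥ 6 mo; reserves 14.0 ≥ 2 mo → does not qualify.
Program B: score 792 ≥ 700; DTI 42.2% > 36%; LTV 66.7% ≤ 95%; employment 69 ≥ 18 mo; reserves 14.0 ≥ 2 mo → does not qualify.
Program C: score 792 ≥ 660; DTI 42.2% > 40%; LTV 66.7% ≤ 90% → does not qualify.

None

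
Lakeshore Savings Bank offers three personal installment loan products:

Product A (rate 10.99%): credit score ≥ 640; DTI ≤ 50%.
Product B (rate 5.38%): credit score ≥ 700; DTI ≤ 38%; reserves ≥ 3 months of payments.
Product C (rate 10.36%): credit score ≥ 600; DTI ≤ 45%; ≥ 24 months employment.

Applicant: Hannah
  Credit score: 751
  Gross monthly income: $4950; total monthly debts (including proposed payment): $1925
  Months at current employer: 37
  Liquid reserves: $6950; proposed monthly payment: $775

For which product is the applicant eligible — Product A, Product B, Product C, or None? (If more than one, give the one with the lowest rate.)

DTI = 1,925/4,950 = 38.9%.
Reserves = 6,950/775 = 9.0 months.
Product A: score 751 ≥ 640; DTI 38.9% ≤ 50% → qualifies.
Product B: score 751 ≥ 700; DTI 38.9% > 38%; reserves 9.0 ≥ 3 mo → does not qualify.
Product C: score 751 ≥ 600; DTI 38.9% ≤ 45%; employment 37 ≥ 24 mo → qualifies.
Qualifying: Product A, Product C. Lowest rate is 10.36% → Product C.

Product C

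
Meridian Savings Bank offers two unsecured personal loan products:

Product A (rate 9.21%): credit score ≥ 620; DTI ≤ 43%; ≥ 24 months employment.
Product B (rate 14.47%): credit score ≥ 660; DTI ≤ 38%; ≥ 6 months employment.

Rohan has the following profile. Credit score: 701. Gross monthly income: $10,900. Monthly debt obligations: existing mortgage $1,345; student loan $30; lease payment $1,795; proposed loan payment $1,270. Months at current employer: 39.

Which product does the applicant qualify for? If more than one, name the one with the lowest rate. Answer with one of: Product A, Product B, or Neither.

Total debts = (1,345 + 30 + 1,795 + 1,270) = 4,440; DTI = 4,440/10,900 = 40.7%.
Product A: score 701 ≥ 620; DTI 40.7% ≤ 43%; employment 39 ≥ 24 mo → qualifies.
Product B: score 701 ≥ 660; DTI 40.7% > 38%; employment 39 ≥ 6 mo → does not qualify.

Product A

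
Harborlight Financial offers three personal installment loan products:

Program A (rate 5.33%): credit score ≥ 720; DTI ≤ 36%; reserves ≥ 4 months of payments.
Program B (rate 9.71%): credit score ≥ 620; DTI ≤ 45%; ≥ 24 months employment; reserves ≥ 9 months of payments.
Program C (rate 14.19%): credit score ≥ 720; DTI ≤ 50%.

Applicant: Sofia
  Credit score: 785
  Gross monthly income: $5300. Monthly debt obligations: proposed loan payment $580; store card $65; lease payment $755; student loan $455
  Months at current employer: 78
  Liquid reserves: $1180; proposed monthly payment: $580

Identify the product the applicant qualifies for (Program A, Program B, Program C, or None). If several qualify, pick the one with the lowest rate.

Total debts = (580 + 65 + 755 + 455) = 1,855; DTI = 1,855/5,300 = 35%.
Reserves = 1,180/580 = 2.0 months.
Program A: score 785 ≥ 720; DTI 35% ≤ 36%; reserves 2.0 < 4 mo → does not qualify.
Program B: score 785 ≥ 620; DTI 35% ≤ 45%; employment 78 ≥ 24 mo; reserves 2.0 < 9 mo → does not qualify.
Program C: score 785 ≥ 720; DTI 35% ≤ 50% → qualifies.

Program C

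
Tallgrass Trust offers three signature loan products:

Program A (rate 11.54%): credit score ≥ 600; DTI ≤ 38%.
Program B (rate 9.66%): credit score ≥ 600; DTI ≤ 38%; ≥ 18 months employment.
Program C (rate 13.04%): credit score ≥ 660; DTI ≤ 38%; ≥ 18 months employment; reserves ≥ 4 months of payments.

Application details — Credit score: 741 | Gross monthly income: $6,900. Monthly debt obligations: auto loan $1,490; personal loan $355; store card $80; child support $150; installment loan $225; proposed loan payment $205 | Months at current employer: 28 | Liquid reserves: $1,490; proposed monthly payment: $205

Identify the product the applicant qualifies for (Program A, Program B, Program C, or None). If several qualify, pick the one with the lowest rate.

Total debts = (1,490 + 355 + 80 + 150 + 225 + 205) = 2,505; DTI = 2,505/6,900 = 36.3%.
Reserves = 1,490/205 = 7.3 months.
Program A: score 741 ≥ 600; DTI 36.3% ≤ 38% → qualifies.
Program B: score 741 ≥ 600; DTI 36.3% ≤ 38%; employment 28 ≥ 18 mo → qualifies.
Program C: score 741 ≥ 660; DTI 36.3% ≤ 38%; employment 28 ≥ 18 mo; reserves 7.3 ≥ 4 mo → qualifies.
Qualifying: Program A, Program B, Program C. Lowest rate is 9.66% → Program B.

Program B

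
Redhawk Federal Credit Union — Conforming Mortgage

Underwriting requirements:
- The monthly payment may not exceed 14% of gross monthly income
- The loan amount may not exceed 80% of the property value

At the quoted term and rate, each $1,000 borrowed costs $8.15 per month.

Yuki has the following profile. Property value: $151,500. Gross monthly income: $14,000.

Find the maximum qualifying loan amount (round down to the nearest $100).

$121,200

Payment cap: 14% × $14,000 = $1,960/month.
At $8.15 per $1,000, that supports 1,960/8.15 × 1,000 ≈ $240,490 → $240,400.
LTV cap: 80% × $151,500 = $121,200 → $121,200.
Binding constraint: loan-to-value.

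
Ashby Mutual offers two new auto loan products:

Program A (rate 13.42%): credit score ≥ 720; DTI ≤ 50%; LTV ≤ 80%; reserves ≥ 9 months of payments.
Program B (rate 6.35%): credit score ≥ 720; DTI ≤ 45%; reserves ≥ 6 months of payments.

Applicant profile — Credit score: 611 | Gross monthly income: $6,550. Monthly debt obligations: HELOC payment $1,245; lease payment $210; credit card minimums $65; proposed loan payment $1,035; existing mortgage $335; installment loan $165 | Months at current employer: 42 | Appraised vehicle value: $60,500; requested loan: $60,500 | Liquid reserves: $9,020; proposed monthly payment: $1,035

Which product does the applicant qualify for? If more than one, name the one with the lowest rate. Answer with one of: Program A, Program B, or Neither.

Neither

Total debts = (1,245 + 210 + 65 + 1,035 + 335 + 165) = 3,055; DTI = 3,055/6,550 = 46.6%.
LTV = 60,500/60,500 = 100%.
Reserves = 9,020/1,035 = 8.7 months.
Program A: score 611 < 720; DTI 46.6% ≤ 50%; LTV 100% > 80%; reserves 8.7 < 9 mo → does not qualify.
Program B: score 611 < 720; DTI 46.6% > 45%; reserves 8.7 ≥ 6 mo → does not qualify.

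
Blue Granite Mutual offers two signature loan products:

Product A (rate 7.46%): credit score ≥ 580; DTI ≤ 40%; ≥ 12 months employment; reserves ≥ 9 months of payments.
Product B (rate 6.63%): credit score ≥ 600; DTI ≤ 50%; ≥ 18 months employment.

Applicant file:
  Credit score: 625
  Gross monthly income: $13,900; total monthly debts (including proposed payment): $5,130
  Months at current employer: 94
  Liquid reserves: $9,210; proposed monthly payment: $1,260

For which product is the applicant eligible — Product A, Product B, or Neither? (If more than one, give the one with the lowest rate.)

DTI = 5,130/13,900 = 36.9%.
Reserves = 9,210/1,260 = 7.3 months.
Product A: score 625 ≥ 580; DTI 36.9% ≤ 40%; employment 94 ≥ 12 mo; reserves 7.3 < 9 mo → does not qualify.
Product B: score 625 ≥ 600; DTI 36.9% ≤ 50%; employment 94 ≥ 18 mo → qualifies.

Product B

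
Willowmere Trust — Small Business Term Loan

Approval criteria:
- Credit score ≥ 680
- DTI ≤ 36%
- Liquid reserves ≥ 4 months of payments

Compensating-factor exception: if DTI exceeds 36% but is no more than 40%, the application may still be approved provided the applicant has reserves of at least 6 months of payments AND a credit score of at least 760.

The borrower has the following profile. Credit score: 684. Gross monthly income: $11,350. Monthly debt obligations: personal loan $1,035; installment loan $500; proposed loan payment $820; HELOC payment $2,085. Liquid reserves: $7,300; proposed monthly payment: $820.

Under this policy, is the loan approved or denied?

Denied

Credit score 684 ≥ 680 (meets base)
Total debts = (1,035 + 500 + 820 + 2,085) = 4,440. DTI = 4,440/11,350 = 39.1% > 36% — standard DTI limit exceeded.
Reserves: 7,300 ÷ 820 = 8.9 months (meets 4-month minimum)
DTI 39.1% is within the 36%–40% exception band; checking compensating factors.
Reserves 8.9 ≥ 6 months; credit score 684 < 760.
Compensating-factor requirement not fully met.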